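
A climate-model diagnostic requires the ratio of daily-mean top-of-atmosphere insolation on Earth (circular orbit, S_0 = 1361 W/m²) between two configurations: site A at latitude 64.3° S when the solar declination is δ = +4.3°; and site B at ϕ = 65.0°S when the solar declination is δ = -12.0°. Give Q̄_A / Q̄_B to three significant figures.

— Configuration A (ϕ=-64.3°):
cos h₀ = −tan(-64.3°) tan(+4.300°) = 0.1562, h₀ = 1.4139 rad.
Bracket: h₀ sin ϕ sin δ + cos ϕ cos δ sin h₀ = 1.4139×-0.90108×0.07498 + 0.43366×0.99719×0.98772 = -0.095527 + 0.427131 = 0.331604.
Q̄ = (S_0/π) × [bracket] = (1361/π) × 0.331604 = 143.66 W/m².
— Configuration B (ϕ=-65.0°):
cos h₀ = −tan(-65.0°) tan(-12.000°) = -0.4558, h₀ = 2.0441 rad.
Bracket: h₀ sin ϕ sin δ + cos ϕ cos δ sin h₀ = 2.0441×-0.90631×-0.20791 + 0.42262×0.97815×0.89007 = 0.385172 + 0.367942 = 0.753114.
Q̄ = (S_0/π) × [bracket] = (1361/π) × 0.753114 = 326.26 W/m².
Ratio Q̄_A / Q̄_B = 143.66 / 326.26 = 0.4403.

Q̄_A / Q̄_B ≈ 0.440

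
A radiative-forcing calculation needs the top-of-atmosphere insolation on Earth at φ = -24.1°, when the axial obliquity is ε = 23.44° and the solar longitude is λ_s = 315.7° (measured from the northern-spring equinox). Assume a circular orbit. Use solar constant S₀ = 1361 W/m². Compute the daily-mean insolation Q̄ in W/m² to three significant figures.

Solar declination: sin δ = sin ε · sin λ_s = sin 23.44° × sin 315.7° = -0.27782, so δ = -16.130°.
cos H₀ = −tan(-24.1°) tan(-16.130°) = -0.1294, H₀ = 1.7005 rad.
Bracket: H₀ sin φ sin δ + cos φ cos δ sin H₀ = 1.7005×-0.40833×-0.27782 + 0.91283×0.96063×0.99160 = 0.192909 + 0.869526 = 1.062435.
Q̄ = (S₀/π) × [bracket] = (1361/π) × 1.062435 = 460.3 W/m².

Q̄ ≈ 460 W/m²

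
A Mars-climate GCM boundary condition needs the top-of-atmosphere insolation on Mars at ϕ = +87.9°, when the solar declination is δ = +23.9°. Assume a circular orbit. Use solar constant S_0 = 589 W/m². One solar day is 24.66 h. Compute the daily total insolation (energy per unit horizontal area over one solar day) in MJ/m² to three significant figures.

21.2 MJ/m²

cos h₀ = −tan(+87.9°) tan(+23.900°) = -12.0851 ≤ −1 ⇒ polar day, h₀ = π.
Bracket: h₀ sin ϕ sin δ + cos ϕ cos δ sin h₀ = 3.1416×0.99933×0.40514 + 0.03664×0.91425×0.00000 = 1.271935 + 0.000000 = 1.271935.
Q̄ = (S_0/π) × [bracket] = (589/π) × 1.271935 = 238.47 W/m².
Daily total = Q̄ × 24.66 h × 3600 s/h = 238.47 × 24.66 × 3600 / 10⁶ = 21.17 MJ/m².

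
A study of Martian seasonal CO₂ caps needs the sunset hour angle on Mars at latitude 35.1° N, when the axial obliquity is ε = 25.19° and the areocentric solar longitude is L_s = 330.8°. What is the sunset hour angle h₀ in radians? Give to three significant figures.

h₀ = 1.42 rad

sin δ = sin 25.19° × sin 330.8° = -0.20764, so δ = -11.984°.
cos h₀ = −tan ϕ · tan δ = −tan(+35.1°) × tan(-11.984°) = 0.1492, so h₀ = 1.4211 rad = 81.42°.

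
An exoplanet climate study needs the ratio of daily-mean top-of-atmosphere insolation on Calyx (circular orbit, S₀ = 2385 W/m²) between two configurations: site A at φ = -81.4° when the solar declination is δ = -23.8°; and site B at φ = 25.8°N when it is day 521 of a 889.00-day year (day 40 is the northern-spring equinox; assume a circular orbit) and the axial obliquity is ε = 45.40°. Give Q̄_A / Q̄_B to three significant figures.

Q̄_A / Q̄_B ≈ 1.64

— Configuration A (φ=-81.4°):
cos H₀ = −tan(-81.4°) tan(-23.800°) = -2.9163 ≤ −1 ⇒ polar day, H₀ = π.
Bracket: H₀ sin φ sin δ + cos φ cos δ sin H₀ = 3.1416×-0.98876×-0.40355 + 0.14954×0.91496×0.00000 = 1.253543 + 0.000000 = 1.253543.
Q̄ = (S₀/π) × [bracket] = (2385/π) × 1.253543 = 951.65 W/m².
— Configuration B (φ=+25.8°):
Solar longitude: λ_s = 360° × (521 − 40)/889.00 = 194.781°.
sin δ = sin 45.40° × sin 194.781° = -0.18165, so δ = -10.466°.
cos H₀ = −tan(+25.8°) tan(-10.466°) = 0.0893, H₀ = 1.4814 rad.
Bracket: H₀ sin φ sin δ + cos φ cos δ sin H₀ = 1.4814×0.43523×-0.18165 + 0.90032×0.98336×0.99600 = -0.117119 + 0.881797 = 0.764678.
Q̄ = (S₀/π) × [bracket] = (2385/π) × 0.764678 = 580.52 W/m².
Ratio Q̄_A / Q̄_B = 951.65 / 580.52 = 1.639.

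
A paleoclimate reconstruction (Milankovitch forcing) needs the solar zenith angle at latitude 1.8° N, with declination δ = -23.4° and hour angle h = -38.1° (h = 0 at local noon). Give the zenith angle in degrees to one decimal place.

cos θ_z = sin φ sin δ + cos φ cos δ cos h = -0.012475 + 0.721857 = 0.709382.
θ_z = arccos(0.709382) = 44.8°.

θ_z = 44.8°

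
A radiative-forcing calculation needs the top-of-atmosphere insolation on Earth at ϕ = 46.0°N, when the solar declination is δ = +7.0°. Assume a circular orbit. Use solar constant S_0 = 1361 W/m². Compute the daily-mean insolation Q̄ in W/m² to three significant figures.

cos h₀ = −tan(+46.0°) tan(+7.000°) = -0.1271, h₀ = 1.6983 rad.
Bracket: h₀ sin ϕ sin δ + cos ϕ cos δ sin h₀ = 1.6983×0.71934×0.12187 + 0.69466×0.99255×0.99188 = 0.148883 + 0.683886 = 0.832769.
Q̄ = (S_0/π) × [bracket] = (1361/π) × 0.832769 = 360.8 W/m².

Q̄ ≈ 361 W/m²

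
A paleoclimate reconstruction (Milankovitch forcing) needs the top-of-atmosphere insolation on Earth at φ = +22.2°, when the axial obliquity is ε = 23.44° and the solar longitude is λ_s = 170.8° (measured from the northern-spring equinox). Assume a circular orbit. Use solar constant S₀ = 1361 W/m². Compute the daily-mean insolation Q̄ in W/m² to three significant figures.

Solar declination: sin δ = sin ε · sin λ_s = sin 23.44° × sin 170.8° = 0.06360, so δ = +3.646°.
cos H₀ = −tan(+22.2°) tan(+3.646°) = -0.0260, H₀ = 1.5968 rad.
Bracket: H₀ sin φ sin δ + cos φ cos δ sin H₀ = 1.5968×0.37784×0.06360 + 0.92587×0.99798×0.99966 = 0.038372 + 0.923686 = 0.962058.
Q̄ = (S₀/π) × [bracket] = (1361/π) × 0.962058 = 416.8 W/m².

Q̄ ≈ 417 W/m²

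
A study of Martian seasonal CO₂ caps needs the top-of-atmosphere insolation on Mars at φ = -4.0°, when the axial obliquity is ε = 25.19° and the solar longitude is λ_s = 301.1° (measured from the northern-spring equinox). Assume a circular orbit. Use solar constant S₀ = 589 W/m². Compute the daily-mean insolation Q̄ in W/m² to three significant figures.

Q̄ ≈ 182 W/m²

Solar declination: sin δ = sin ε · sin λ_s = sin 25.19° × sin 301.1° = -0.36445, so δ = -21.373°.
cos H₀ = −tan(-4.0°) tan(-21.373°) = -0.0274, H₀ = 1.5982 rad.
Bracket: H₀ sin φ sin δ + cos φ cos δ sin H₀ = 1.5982×-0.06976×-0.36445 + 0.99756×0.93122×0.99963 = 0.040633 + 0.928604 = 0.969237.
Q̄ = (S₀/π) × [bracket] = (589/π) × 0.969237 = 181.7 W/m².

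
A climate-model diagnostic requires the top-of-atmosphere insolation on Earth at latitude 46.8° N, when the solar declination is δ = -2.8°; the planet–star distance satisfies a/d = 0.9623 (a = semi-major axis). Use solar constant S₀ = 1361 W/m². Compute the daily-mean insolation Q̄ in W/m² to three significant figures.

cos H₀ = −tan(+46.8°) tan(-2.800°) = 0.0521, H₀ = 1.5187 rad.
Bracket: H₀ sin φ sin δ + cos φ cos δ sin H₀ = 1.5187×0.72897×-0.04885 + 0.68455×0.99881×0.99864 = -0.054081 + 0.682806 = 0.628725.
Inverse-square distance factor (a/d)² = 0.9623² = 0.926021.
Q̄ = (S₀/π) × 0.926021 × [bracket] = (1361/π) × 0.926021 × 0.628725 = 252.2 W/m².

Q̄ ≈ 252 W/m²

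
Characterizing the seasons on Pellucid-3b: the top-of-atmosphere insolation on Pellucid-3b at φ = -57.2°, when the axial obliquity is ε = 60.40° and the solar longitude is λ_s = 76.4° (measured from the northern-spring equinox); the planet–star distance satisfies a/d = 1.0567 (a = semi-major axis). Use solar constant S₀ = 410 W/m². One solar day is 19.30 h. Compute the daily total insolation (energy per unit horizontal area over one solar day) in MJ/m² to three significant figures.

Solar declination: sin δ = sin ε · sin λ_s = sin 60.40° × sin 76.4° = 0.84512, so δ = +57.684°.
cos H₀ = −tan(-57.2°) tan(+57.684°) = 2.4531 ≥ 1 ⇒ polar night, H₀ = 0 and Q̄ = 0.
Inverse-square distance factor (a/d)² = 1.0567² = 1.116615.
Daily total = Q̄ × 19.30 h × 3600 s/h = 0.00 MJ/m².

0.00 MJ/m²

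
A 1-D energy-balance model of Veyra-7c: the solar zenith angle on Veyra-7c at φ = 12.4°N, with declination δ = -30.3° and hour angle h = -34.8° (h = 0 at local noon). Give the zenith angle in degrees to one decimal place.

cos θ_z = sin φ sin δ + cos φ cos δ cos h = -0.108340 + 0.692438 = 0.584098.
θ_z = arccos(0.584098) = 54.3°.

θ_z = 54.3°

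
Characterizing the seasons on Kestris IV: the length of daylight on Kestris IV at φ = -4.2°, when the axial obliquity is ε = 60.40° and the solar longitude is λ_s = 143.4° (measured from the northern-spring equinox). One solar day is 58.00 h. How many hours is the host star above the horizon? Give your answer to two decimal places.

28.18 h

Solar declination: sin δ = sin ε · sin λ_s = sin 60.40° × sin 143.4° = 0.51841, so δ = +31.226°.
cos H₀ = −tan φ · tan δ = −tan(-4.2°) × tan(+31.226°) = 0.0445, so H₀ = 1.5263 rad = 87.45°.
Daylight = 2H₀/(2π) × 58.00 h = (1.5263/π) × 58.00 = 28.18 h.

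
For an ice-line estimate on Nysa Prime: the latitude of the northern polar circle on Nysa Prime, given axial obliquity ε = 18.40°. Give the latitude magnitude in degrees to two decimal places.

71.60°

The polar circle is the lowest latitude that experiences at least one full rotation of continuous daylight at the northern-summer solstice; it lies at |ϕ| = 90° − ε = 90° − 18.40° = 71.60°.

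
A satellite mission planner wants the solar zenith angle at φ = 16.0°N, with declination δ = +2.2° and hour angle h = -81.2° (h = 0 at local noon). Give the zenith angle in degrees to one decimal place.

θ_z = 80.9°

cos θ_z = sin φ sin δ + cos φ cos δ cos h = 0.010581 + 0.146951 = 0.157532.
θ_z = arccos(0.157532) = 80.9°.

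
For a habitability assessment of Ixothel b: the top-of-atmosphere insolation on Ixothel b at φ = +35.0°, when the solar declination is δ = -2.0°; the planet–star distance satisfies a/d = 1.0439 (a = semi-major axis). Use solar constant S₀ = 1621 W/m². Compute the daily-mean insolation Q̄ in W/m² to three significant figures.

Q̄ ≈ 443 W/m²

cos H₀ = −tan(+35.0°) tan(-2.000°) = 0.0245, H₀ = 1.5463 rad.
Bracket: H₀ sin φ sin δ + cos φ cos δ sin H₀ = 1.5463×0.57358×-0.03490 + 0.81915×0.99939×0.99970 = -0.030954 + 0.818405 = 0.787451.
Inverse-square distance factor (a/d)² = 1.0439² = 1.089727.
Q̄ = (S₀/π) × 1.089727 × [bracket] = (1621/π) × 1.089727 × 0.787451 = 442.8 W/m².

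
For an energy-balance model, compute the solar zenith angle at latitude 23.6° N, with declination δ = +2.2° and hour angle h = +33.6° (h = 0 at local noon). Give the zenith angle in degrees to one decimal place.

cos θ_z = sin ϕ sin δ + cos ϕ cos δ cos h = 0.015369 + 0.762695 = 0.778064.
θ_z = arccos(0.778064) = 38.9°.

θ_z = 38.9°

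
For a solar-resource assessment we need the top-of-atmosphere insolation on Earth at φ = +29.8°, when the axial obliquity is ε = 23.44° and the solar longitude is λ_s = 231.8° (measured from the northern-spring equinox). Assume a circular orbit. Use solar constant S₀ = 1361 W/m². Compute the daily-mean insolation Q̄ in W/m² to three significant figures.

Solar declination: sin δ = sin ε · sin λ_s = sin 23.44° × sin 231.8° = -0.31260, so δ = -18.216°.
cos H₀ = −tan(+29.8°) tan(-18.216°) = 0.1885, H₀ = 1.3812 rad.
Bracket: H₀ sin φ sin δ + cos φ cos δ sin H₀ = 1.3812×0.49697×-0.31260 + 0.86777×0.94988×0.98208 = -0.214573 + 0.809506 = 0.594933.
Q̄ = (S₀/π) × [bracket] = (1361/π) × 0.594933 = 257.7 W/m².

Q̄ ≈ 258 W/m²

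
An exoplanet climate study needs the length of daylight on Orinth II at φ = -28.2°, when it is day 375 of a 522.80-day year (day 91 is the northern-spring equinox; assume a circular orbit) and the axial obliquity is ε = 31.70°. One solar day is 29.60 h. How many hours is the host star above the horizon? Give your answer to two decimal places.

Solar longitude: λ_s = 360° × (375 − 91)/522.80 = 195.562°.
sin δ = sin 31.70° × sin 195.562° = -0.14098, so δ = -8.104°.
cos H₀ = −tan φ · tan δ = −tan(-28.2°) × tan(-8.104°) = -0.0764, so H₀ = 1.6472 rad = 94.38°.
Daylight = 2H₀/(2π) × 29.60 h = (1.6472/π) × 29.60 = 15.52 h.

15.52 h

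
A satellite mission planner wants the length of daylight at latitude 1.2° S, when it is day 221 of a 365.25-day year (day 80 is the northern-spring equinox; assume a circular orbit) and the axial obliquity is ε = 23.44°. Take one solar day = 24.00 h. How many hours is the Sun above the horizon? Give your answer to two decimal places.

11.96 h

Solar longitude: L_s = 360° × (221 − 80)/365.25 = 138.973°.
sin δ = sin 23.44° × sin 138.973° = 0.26111, so δ = +15.136°.
cos h₀ = −tan ϕ · tan δ = −tan(-1.2°) × tan(+15.136°) = 0.0057, so h₀ = 1.5651 rad = 89.68°.
Daylight = 2h₀/(2π) × 24.00 h = (1.5651/π) × 24.00 = 11.96 h.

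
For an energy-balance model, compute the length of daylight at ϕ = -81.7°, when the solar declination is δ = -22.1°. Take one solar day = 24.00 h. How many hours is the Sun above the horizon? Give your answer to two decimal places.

24.00 h

Sunrise equation: cos h₀ = −tan ϕ · tan δ = -2.7834 ≤ −1, so the Sun never sets (polar day) and h₀ = π.
Daylight = 2h₀/(2π) × 24.00 h = (3.1416/π) × 24.00 = 24.00 h.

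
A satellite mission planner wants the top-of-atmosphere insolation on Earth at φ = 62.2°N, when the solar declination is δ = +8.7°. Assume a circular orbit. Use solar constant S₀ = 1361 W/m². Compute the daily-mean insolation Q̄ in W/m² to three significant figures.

Q̄ ≈ 299 W/m²

cos H₀ = −tan(+62.2°) tan(+8.700°) = -0.2902, H₀ = 1.8653 rad.
Bracket: H₀ sin φ sin δ + cos φ cos δ sin H₀ = 1.8653×0.88458×0.15126 + 0.46639×0.98849×0.95696 = 0.249580 + 0.441179 = 0.690759.
Q̄ = (S₀/π) × [bracket] = (1361/π) × 0.690759 = 299.3 W/m².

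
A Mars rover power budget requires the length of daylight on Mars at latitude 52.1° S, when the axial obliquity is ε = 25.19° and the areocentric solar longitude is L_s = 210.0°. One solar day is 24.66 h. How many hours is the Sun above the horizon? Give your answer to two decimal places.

14.56 h

sin δ = sin 25.19° × sin 210.0° = -0.21281, so δ = -12.287°.
cos h₀ = −tan ϕ · tan δ = −tan(-52.1°) × tan(-12.287°) = -0.2798, so h₀ = 1.8544 rad = 106.25°.
Daylight = 2h₀/(2π) × 24.66 h = (1.8544/π) × 24.66 = 14.56 h.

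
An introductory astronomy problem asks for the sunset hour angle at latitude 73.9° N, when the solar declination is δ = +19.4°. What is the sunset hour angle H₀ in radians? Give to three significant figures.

Sunrise equation: cos H₀ = −tan φ · tan δ = -1.2201 ≤ −1, so the Sun never sets (polar day) and H₀ = π.

H₀ = 3.14 rad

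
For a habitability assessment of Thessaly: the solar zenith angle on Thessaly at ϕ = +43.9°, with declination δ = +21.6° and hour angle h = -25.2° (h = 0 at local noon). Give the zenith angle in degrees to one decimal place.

cos θ_z = sin ϕ sin δ + cos ϕ cos δ cos h = 0.255258 + 0.606190 = 0.861448.
θ_z = arccos(0.861448) = 30.5°.

θ_z = 30.5°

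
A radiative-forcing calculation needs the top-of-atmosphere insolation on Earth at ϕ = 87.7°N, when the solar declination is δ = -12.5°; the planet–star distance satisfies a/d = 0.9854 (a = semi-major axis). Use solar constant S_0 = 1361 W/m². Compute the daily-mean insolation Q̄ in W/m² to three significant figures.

Q̄ ≈ 0.00 W/m²

cos h₀ = −tan(+87.7°) tan(-12.500°) = 5.5197 ≥ 1 ⇒ polar night, h₀ = 0 and Q̄ = 0.
Inverse-square distance factor (a/d)² = 0.9854² = 0.971013.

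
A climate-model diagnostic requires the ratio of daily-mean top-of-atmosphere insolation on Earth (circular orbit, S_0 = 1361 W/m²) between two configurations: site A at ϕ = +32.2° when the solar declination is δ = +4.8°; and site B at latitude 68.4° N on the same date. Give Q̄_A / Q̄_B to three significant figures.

— Configuration A (ϕ=+32.2°):
cos h₀ = −tan(+32.2°) tan(+4.800°) = -0.0529, h₀ = 1.6237 rad.
Bracket: h₀ sin ϕ sin δ + cos ϕ cos δ sin h₀ = 1.6237×0.53288×0.08368 + 0.84619×0.99649×0.99860 = 0.072403 + 0.842039 = 0.914442.
Q̄ = (S_0/π) × [bracket] = (1361/π) × 0.914442 = 396.15 W/m².
— Configuration B (ϕ=+68.4°):
cos h₀ = −tan(+68.4°) tan(+4.800°) = -0.2121, h₀ = 1.7845 rad.
Bracket: h₀ sin ϕ sin δ + cos ϕ cos δ sin h₀ = 1.7845×0.92978×0.08368 + 0.36812×0.99649×0.97725 = 0.138841 + 0.358483 = 0.497324.
Q̄ = (S_0/π) × [bracket] = (1361/π) × 0.497324 = 215.45 W/m².
Ratio Q̄_A / Q̄_B = 396.15 / 215.45 = 1.839.

Q̄_A / Q̄_B ≈ 1.84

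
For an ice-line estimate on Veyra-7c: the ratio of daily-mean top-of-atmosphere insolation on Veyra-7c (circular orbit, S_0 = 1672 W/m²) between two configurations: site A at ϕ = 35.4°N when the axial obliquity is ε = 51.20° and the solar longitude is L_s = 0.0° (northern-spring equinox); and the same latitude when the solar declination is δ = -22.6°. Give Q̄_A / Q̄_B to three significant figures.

Q̄_A / Q̄_B ≈ 1.87

— Configuration A (ϕ=+35.4°):
Solar declination: sin δ = sin ε · sin L_s = sin 51.20° × sin 0.0° = 0.00000, so δ = +0.000°.
cos h₀ = −tan(+35.4°) tan(+0.000°) = -0.0000, h₀ = 1.5708 rad.
Bracket: h₀ sin ϕ sin δ + cos ϕ cos δ sin h₀ = 1.5708×0.57928×0.00000 + 0.81513×1.00000×1.00000 = 0.000000 + 0.815130 = 0.815130.
Q̄ = (S_0/π) × [bracket] = (1672/π) × 0.815130 = 433.82 W/m².
— Configuration B (ϕ=+35.4°):
cos h₀ = −tan(+35.4°) tan(-22.600°) = 0.2958, h₀ = 1.2705 rad.
Bracket: h₀ sin ϕ sin δ + cos ϕ cos δ sin h₀ = 1.2705×0.57928×-0.38430 + 0.81513×0.92321×0.95524 = -0.282835 + 0.718853 = 0.436018.
Q̄ = (S_0/π) × [bracket] = (1672/π) × 0.436018 = 232.05 W/m².
Ratio Q̄_A / Q̄_B = 433.82 / 232.05 = 1.870.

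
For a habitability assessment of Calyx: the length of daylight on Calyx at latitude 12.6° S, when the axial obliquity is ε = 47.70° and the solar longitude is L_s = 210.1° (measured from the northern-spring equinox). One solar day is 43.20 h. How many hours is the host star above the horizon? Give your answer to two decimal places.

22.83 h

Solar declination: sin δ = sin ε · sin L_s = sin 47.70° × sin 210.1° = -0.37093, so δ = -21.773°.
cos h₀ = −tan ϕ · tan δ = −tan(-12.6°) × tan(-21.773°) = -0.0893, so h₀ = 1.6602 rad = 95.12°.
Daylight = 2h₀/(2π) × 43.20 h = (1.6602/π) × 43.20 = 22.83 h.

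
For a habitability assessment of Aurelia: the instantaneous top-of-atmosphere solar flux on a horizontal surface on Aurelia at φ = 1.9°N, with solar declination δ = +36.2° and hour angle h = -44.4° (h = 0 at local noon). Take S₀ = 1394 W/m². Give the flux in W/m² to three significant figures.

831 W/m²

cos θ_z = sin φ sin δ + cos φ cos δ cos h = 0.019582 + 0.576234 = 0.595816.
Flux = S₀ · cos θ_z = 1394 × 0.595816 = 830.6 W/m².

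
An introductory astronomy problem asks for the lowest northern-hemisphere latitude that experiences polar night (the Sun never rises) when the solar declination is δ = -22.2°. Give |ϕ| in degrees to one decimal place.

|ϕ| = 67.8°

Polar night requires cos h₀ = −tan ϕ tan δ ≥ 1, i.e. tan ϕ tan δ ≤ −1.
The boundary is |tan ϕ| · |tan δ| = 1, so |ϕ| = 90° − |δ| = 90° − 22.2° = 67.8° in the northern hemisphere.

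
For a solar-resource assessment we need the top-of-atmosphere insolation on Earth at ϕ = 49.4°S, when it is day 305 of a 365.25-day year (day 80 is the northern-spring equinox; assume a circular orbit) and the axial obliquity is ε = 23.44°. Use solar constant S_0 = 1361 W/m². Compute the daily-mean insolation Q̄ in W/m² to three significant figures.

Solar longitude: L_s = 360° × (305 − 80)/365.25 = 221.766°.
sin δ = sin 23.44° × sin 221.766° = -0.26496, so δ = -15.365°.
cos h₀ = −tan(-49.4°) tan(-15.365°) = -0.3206, h₀ = 1.8972 rad.
Bracket: h₀ sin ϕ sin δ + cos ϕ cos δ sin h₀ = 1.8972×-0.75927×-0.26496 + 0.65077×0.96426×0.94722 = 0.381671 + 0.594391 = 0.976062.
Q̄ = (S_0/π) × [bracket] = (1361/π) × 0.976062 = 422.8 W/m².

Q̄ ≈ 423 W/m²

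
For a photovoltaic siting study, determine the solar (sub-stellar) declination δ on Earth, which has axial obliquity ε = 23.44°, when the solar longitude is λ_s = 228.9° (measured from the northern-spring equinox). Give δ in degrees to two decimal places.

δ = -17.44°

sin δ = sin ε · sin λ_s = sin 23.44° × sin 228.9° = -0.299759.
δ = arcsin(-0.299759) = -17.44°.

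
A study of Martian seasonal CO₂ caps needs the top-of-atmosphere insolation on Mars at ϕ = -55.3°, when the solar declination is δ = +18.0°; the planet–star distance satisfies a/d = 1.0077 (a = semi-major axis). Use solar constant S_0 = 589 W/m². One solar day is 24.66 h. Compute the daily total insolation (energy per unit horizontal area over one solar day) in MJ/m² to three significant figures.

cos h₀ = −tan(-55.3°) tan(+18.000°) = 0.4692, h₀ = 1.0824 rad.
Bracket: h₀ sin ϕ sin δ + cos ϕ cos δ sin h₀ = 1.0824×-0.82214×0.30902 + 0.56928×0.95106×0.88307 = -0.274992 + 0.478111 = 0.203119.
Inverse-square distance factor (a/d)² = 1.0077² = 1.015459.
Q̄ = (S_0/π) × 1.015459 × [bracket] = (589/π) × 1.015459 × 0.203119 = 38.670 W/m².
Daily total = Q̄ × 24.66 h × 3600 s/h = 38.670 × 24.66 × 3600 / 10⁶ = 3.433 MJ/m².

3.43 MJ/m²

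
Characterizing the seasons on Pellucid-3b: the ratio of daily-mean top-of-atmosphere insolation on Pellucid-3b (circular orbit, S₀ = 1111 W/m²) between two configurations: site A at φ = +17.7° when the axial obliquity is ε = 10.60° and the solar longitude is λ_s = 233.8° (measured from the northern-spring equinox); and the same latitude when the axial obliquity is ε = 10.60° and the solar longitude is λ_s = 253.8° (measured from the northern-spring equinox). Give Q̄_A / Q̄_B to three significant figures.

Q̄_A / Q̄_B ≈ 1.02

— Configuration A (φ=+17.7°):
Solar declination: sin δ = sin ε · sin λ_s = sin 10.60° × sin 233.8° = -0.14844, so δ = -8.537°.
cos H₀ = −tan(+17.7°) tan(-8.537°) = 0.0479, H₀ = 1.5229 rad.
Bracket: H₀ sin φ sin δ + cos φ cos δ sin H₀ = 1.5229×0.30403×-0.14844 + 0.95266×0.98892×0.99885 = -0.068729 + 0.941021 = 0.872292.
Q̄ = (S₀/π) × [bracket] = (1111/π) × 0.872292 = 308.48 W/m².
— Configuration B (φ=+17.7°):
Solar declination: sin δ = sin ε · sin λ_s = sin 10.60° × sin 253.8° = -0.17665, so δ = -10.175°.
cos H₀ = −tan(+17.7°) tan(-10.175°) = 0.0573, H₀ = 1.5135 rad.
Bracket: H₀ sin φ sin δ + cos φ cos δ sin H₀ = 1.5135×0.30403×-0.17665 + 0.95266×0.98427×0.99836 = -0.081285 + 0.936137 = 0.854852.
Q̄ = (S₀/π) × [bracket] = (1111/π) × 0.854852 = 302.31 W/m².
Ratio Q̄_A / Q̄_B = 308.48 / 302.31 = 1.020.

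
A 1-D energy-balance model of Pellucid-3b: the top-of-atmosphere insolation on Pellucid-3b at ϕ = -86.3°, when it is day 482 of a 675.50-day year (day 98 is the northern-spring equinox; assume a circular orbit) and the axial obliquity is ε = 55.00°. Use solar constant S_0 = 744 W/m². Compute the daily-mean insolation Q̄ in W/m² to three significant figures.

Solar longitude: L_s = 360° × (482 − 98)/675.50 = 204.648°.
sin δ = sin 55.00° × sin 204.648° = -0.34163, so δ = -19.976°.
cos h₀ = −tan(-86.3°) tan(-19.976°) = -5.6210 ≤ −1 ⇒ polar day, h₀ = π.
Bracket: h₀ sin ϕ sin δ + cos ϕ cos δ sin h₀ = 3.1416×-0.99792×-0.34163 + 0.06453×0.93984×0.00000 = 1.071032 + 0.000000 = 1.071032.
Q̄ = (S_0/π) × [bracket] = (744/π) × 1.071032 = 253.6 W/m².

Q̄ ≈ 254 W/m²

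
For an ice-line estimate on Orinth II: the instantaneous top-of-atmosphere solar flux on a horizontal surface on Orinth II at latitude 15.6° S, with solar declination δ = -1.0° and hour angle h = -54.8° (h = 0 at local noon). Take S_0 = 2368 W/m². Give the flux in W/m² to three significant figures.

1.33e+03 W/m²

cos θ_z = sin ϕ sin δ + cos ϕ cos δ cos h = 0.004693 + 0.555113 = 0.559806.
Flux = S_0 · cos θ_z = 2368 × 0.559806 = 1326 W/m².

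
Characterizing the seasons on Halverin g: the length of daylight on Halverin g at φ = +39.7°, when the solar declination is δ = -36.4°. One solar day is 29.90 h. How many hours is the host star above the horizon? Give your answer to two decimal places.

8.68 h

cos H₀ = −tan φ · tan δ = −tan(+39.7°) × tan(-36.400°) = 0.6121, so H₀ = 0.9121 rad = 52.26°.
Daylight = 2H₀/(2π) × 29.90 h = (0.9121/π) × 29.90 = 8.68 h.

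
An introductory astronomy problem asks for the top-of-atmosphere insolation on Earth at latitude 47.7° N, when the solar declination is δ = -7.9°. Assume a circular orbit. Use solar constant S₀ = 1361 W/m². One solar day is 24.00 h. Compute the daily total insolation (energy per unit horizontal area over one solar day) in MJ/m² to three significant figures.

19.3 MJ/m²

cos H₀ = −tan(+47.7°) tan(-7.900°) = 0.1525, H₀ = 1.4177 rad.
Bracket: H₀ sin φ sin δ + cos φ cos δ sin H₀ = 1.4177×0.73963×-0.13744 + 0.67301×0.99051×0.98830 = -0.144116 + 0.658824 = 0.514708.
Q̄ = (S₀/π) × [bracket] = (1361/π) × 0.514708 = 222.98 W/m².
Daily total = Q̄ × 24.00 h × 3600 s/h = 222.98 × 24.00 × 3600 / 10⁶ = 19.27 MJ/m².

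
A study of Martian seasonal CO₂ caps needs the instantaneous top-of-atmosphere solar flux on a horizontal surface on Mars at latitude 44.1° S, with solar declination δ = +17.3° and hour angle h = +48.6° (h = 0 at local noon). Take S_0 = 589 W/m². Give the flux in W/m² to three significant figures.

145 W/m²

cos θ_z = sin ϕ sin δ + cos ϕ cos δ cos h = -0.206947 + 0.453421 = 0.246474.
Flux = S_0 · cos θ_z = 589 × 0.246474 = 145.2 W/m².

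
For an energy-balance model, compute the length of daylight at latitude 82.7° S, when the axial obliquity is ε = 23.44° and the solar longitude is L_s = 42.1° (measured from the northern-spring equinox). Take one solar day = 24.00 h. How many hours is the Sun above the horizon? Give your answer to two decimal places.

Solar declination: sin δ = sin ε · sin L_s = sin 23.44° × sin 42.1° = 0.26669, so δ = +15.467°.
cos h₀ = −tan ϕ · tan δ = 2.1601 ≥ 1, so the Sun never rises (polar night) and h₀ = 0.
Daylight = 2h₀/(2π) × 24.00 h = (0.0000/π) × 24.00 = 0.00 h.

0.00 h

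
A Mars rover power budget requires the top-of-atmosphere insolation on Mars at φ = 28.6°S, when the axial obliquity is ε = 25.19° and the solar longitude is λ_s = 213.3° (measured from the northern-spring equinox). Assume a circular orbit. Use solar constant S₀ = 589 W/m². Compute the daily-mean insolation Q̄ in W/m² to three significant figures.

Solar declination: sin δ = sin ε · sin λ_s = sin 25.19° × sin 213.3° = -0.23368, so δ = -13.514°.
cos H₀ = −tan(-28.6°) tan(-13.514°) = -0.1310, H₀ = 1.7022 rad.
Bracket: H₀ sin φ sin δ + cos φ cos δ sin H₀ = 1.7022×-0.47869×-0.23368 + 0.87798×0.97231×0.99138 = 0.190409 + 0.846310 = 1.036719.
Q̄ = (S₀/π) × [bracket] = (589/π) × 1.036719 = 194.4 W/m².

Q̄ ≈ 194 W/m²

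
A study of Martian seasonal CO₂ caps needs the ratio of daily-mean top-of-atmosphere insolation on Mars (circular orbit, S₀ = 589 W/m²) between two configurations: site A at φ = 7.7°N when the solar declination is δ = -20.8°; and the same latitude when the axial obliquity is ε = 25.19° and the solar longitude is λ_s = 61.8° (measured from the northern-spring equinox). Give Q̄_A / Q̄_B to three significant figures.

Q̄_A / Q̄_B ≈ 0.854

— Configuration A (φ=+7.7°):
cos H₀ = −tan(+7.7°) tan(-20.800°) = 0.0514, H₀ = 1.5194 rad.
Bracket: H₀ sin φ sin δ + cos φ cos δ sin H₀ = 1.5194×0.13399×-0.35511 + 0.99098×0.93483×0.99868 = -0.072295 + 0.925175 = 0.852880.
Q̄ = (S₀/π) × [bracket] = (589/π) × 0.852880 = 159.90 W/m².
— Configuration B (φ=+7.7°):
Solar declination: sin δ = sin ε · sin λ_s = sin 25.19° × sin 61.8° = 0.37510, so δ = +22.031°.
cos H₀ = −tan(+7.7°) tan(+22.031°) = -0.0547, H₀ = 1.6255 rad.
Bracket: H₀ sin φ sin δ + cos φ cos δ sin H₀ = 1.6255×0.13399×0.37510 + 0.99098×0.92698×0.99850 = 0.081697 + 0.917241 = 0.998938.
Q̄ = (S₀/π) × [bracket] = (589/π) × 0.998938 = 187.29 W/m².
Ratio Q̄_A / Q̄_B = 159.90 / 187.29 = 0.8538.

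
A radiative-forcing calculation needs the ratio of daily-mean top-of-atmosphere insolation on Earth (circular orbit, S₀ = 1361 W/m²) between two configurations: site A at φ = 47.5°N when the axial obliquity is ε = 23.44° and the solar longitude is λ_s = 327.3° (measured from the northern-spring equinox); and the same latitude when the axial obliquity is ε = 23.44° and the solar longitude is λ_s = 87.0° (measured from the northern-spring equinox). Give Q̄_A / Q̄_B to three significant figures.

— Configuration A (φ=+47.5°):
Solar declination: sin δ = sin ε · sin λ_s = sin 23.44° × sin 327.3° = -0.21490, so δ = -12.410°.
cos H₀ = −tan(+47.5°) tan(-12.410°) = 0.2401, H₀ = 1.3283 rad.
Bracket: H₀ sin φ sin δ + cos φ cos δ sin H₀ = 1.3283×0.73728×-0.21490 + 0.67559×0.97664×0.97074 = -0.210458 + 0.640502 = 0.430044.
Q̄ = (S₀/π) × [bracket] = (1361/π) × 0.430044 = 186.30 W/m².
— Configuration B (φ=+47.5°):
Solar declination: sin δ = sin ε · sin λ_s = sin 23.44° × sin 87.0° = 0.39724, so δ = +23.406°.
cos H₀ = −tan(+47.5°) tan(+23.406°) = -0.4724, H₀ = 2.0628 rad.
Bracket: H₀ sin φ sin δ + cos φ cos δ sin H₀ = 2.0628×0.73728×0.39724 + 0.67559×0.91771×0.88139 = 0.604147 + 0.546458 = 1.150605.
Q̄ = (S₀/π) × [bracket] = (1361/π) × 1.150605 = 498.46 W/m².
Ratio Q̄_A / Q̄_B = 186.30 / 498.46 = 0.3738.

Q̄_A / Q̄_B ≈ 0.374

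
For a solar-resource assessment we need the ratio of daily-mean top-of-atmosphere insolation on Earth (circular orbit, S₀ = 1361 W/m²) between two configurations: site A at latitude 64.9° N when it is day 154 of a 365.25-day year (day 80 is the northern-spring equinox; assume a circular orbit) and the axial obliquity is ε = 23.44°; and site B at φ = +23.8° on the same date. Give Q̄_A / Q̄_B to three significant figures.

— Configuration A (φ=+64.9°):
Solar longitude: λ_s = 360° × (154 − 80)/365.25 = 72.936°.
sin δ = sin 23.44° × sin 72.936° = 0.38028, so δ = +22.351°.
cos H₀ = −tan(+64.9°) tan(+22.351°) = -0.8777, H₀ = 2.6419 rad.
Bracket: H₀ sin φ sin δ + cos φ cos δ sin H₀ = 2.6419×0.90557×0.38028 + 0.42420×0.92487×0.47912 = 0.909792 + 0.187973 = 1.097765.
Q̄ = (S₀/π) × [bracket] = (1361/π) × 1.097765 = 475.57 W/m².
— Configuration B (φ=+23.8°):
cos H₀ = −tan(+23.8°) tan(+22.351°) = -0.1813, H₀ = 1.7532 rad.
Bracket: H₀ sin φ sin δ + cos φ cos δ sin H₀ = 1.7532×0.40355×0.38028 + 0.91496×0.92487×0.98342 = 0.269050 + 0.832189 = 1.101239.
Q̄ = (S₀/π) × [bracket] = (1361/π) × 1.101239 = 477.08 W/m².
Ratio Q̄_A / Q̄_B = 475.57 / 477.08 = 0.9968.

Q̄_A / Q̄_B ≈ 0.997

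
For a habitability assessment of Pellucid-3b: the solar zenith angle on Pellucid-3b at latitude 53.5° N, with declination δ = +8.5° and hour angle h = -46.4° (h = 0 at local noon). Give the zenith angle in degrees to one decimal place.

cos θ_z = sin φ sin δ + cos φ cos δ cos h = 0.118818 + 0.405696 = 0.524514.
θ_z = arccos(0.524514) = 58.4°.

θ_z = 58.4°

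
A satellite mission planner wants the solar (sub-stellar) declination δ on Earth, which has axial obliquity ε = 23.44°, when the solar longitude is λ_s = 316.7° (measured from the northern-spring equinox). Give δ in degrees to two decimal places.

sin δ = sin ε · sin λ_s = sin 23.44° × sin 316.7° = -0.272811.
δ = arcsin(-0.272811) = -15.83°.

δ = -15.83°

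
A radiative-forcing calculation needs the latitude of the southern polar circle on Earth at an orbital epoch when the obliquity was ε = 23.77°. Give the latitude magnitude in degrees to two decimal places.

The polar circle is the lowest latitude that experiences at least one full rotation of continuous darkness at the northern-summer solstice; it lies at |φ| = 90° − ε = 90° − 23.77° = 66.23°.

66.23°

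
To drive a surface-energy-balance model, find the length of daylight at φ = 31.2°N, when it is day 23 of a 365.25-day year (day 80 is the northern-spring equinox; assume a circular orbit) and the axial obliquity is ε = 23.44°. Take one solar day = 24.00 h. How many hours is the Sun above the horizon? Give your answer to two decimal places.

10.37 h

Solar longitude: λ_s = 360° × (23 − 80)/365.25 = -56.181°, i.e. -56.181° + 360° = 303.819°.
sin δ = sin 23.44° × sin 303.819° = -0.33048, so δ = -19.298°.
cos H₀ = −tan φ · tan δ = −tan(+31.2°) × tan(-19.298°) = 0.2121, so H₀ = 1.3571 rad = 77.76°.
Daylight = 2H₀/(2π) × 24.00 h = (1.3571/π) × 24.00 = 10.37 h.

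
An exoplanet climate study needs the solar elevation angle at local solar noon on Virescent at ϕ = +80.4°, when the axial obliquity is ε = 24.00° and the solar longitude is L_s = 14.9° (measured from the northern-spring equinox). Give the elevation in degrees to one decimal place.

Solar declination: sin δ = sin ε · sin L_s = sin 24.00° × sin 14.9° = 0.10459, so δ = +6.003°.
At local noon the hour angle is zero, so the zenith angle equals |ϕ − δ| = |+80.4° − (+6.003°)| = 74.397°.
Elevation = 90° − 74.397° = 15.6°.

15.6°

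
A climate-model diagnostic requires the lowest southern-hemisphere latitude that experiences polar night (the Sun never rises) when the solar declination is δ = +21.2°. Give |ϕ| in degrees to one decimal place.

|ϕ| = 68.8°

Polar night requires cos h₀ = −tan ϕ tan δ ≥ 1, i.e. tan ϕ tan δ ≤ −1.
The boundary is |tan ϕ| · |tan δ| = 1, so |ϕ| = 90° − |δ| = 90° − 21.2° = 68.8° in the southern hemisphere.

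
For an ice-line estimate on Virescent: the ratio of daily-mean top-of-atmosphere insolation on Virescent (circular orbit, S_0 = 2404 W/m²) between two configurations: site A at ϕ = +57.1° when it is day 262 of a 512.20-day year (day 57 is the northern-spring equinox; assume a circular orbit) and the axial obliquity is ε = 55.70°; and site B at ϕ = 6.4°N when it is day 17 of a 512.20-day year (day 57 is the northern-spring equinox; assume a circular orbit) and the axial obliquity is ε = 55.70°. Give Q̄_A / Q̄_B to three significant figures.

— Configuration A (ϕ=+57.1°):
Solar longitude: L_s = 360° × (262 − 57)/512.20 = 144.084°.
sin δ = sin 55.70° × sin 144.084° = 0.48458, so δ = +28.985°.
cos h₀ = −tan(+57.1°) tan(+28.985°) = -0.8563, h₀ = 2.5989 rad.
Bracket: h₀ sin ϕ sin δ + cos ϕ cos δ sin h₀ = 2.5989×0.83962×0.48458 + 0.54317×0.87474×0.51646 = 1.057396 + 0.245387 = 1.302783.
Q̄ = (S_0/π) × [bracket] = (2404/π) × 1.302783 = 996.91 W/m².
— Configuration B (ϕ=+6.4°):
Solar longitude: L_s = 360° × (17 − 57)/512.20 = -28.114°, i.e. -28.114° + 360° = 331.886°.
sin δ = sin 55.70° × sin 331.886° = -0.38928, so δ = -22.910°.
cos h₀ = −tan(+6.4°) tan(-22.910°) = 0.0474, h₀ = 1.5234 rad.
Bracket: h₀ sin ϕ sin δ + cos ϕ cos δ sin h₀ = 1.5234×0.11147×-0.38928 + 0.99377×0.92112×0.99888 = -0.066105 + 0.914356 = 0.848251.
Q̄ = (S_0/π) × [bracket] = (2404/π) × 0.848251 = 649.10 W/m².
Ratio Q̄_A / Q̄_B = 996.91 / 649.10 = 1.536.

Q̄_A / Q̄_B ≈ 1.54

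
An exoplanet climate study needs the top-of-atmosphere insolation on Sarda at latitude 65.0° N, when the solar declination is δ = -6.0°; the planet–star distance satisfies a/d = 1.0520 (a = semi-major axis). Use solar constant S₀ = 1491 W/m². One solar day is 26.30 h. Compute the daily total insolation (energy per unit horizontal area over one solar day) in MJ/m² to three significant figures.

cos H₀ = −tan(+65.0°) tan(-6.000°) = 0.2254, H₀ = 1.3434 rad.
Bracket: H₀ sin φ sin δ + cos φ cos δ sin H₀ = 1.3434×0.90631×-0.10453 + 0.42262×0.99452×0.97427 = -0.127269 + 0.409490 = 0.282221.
Inverse-square distance factor (a/d)² = 1.0520² = 1.106704.
Q̄ = (S₀/π) × 1.106704 × [bracket] = (1491/π) × 1.106704 × 0.282221 = 148.23 W/m².
Daily total = Q̄ × 26.30 h × 3600 s/h = 148.23 × 26.30 × 3600 / 10⁶ = 14.03 MJ/m².

14.0 MJ/m²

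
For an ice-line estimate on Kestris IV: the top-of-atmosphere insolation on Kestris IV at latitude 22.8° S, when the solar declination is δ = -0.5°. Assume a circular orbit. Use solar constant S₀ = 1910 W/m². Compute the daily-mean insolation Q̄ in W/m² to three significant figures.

cos H₀ = −tan(-22.8°) tan(-0.500°) = -0.0037, H₀ = 1.5745 rad.
Bracket: H₀ sin φ sin δ + cos φ cos δ sin H₀ = 1.5745×-0.38752×-0.00873 + 0.92186×0.99996×0.99999 = 0.005327 + 0.921814 = 0.927141.
Q̄ = (S₀/π) × [bracket] = (1910/π) × 0.927141 = 563.7 W/m².

Q̄ ≈ 564 W/m²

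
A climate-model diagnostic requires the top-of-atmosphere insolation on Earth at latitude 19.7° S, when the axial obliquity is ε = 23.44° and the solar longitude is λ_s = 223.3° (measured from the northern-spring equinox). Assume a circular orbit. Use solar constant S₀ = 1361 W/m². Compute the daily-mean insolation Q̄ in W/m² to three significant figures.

Solar declination: sin δ = sin ε · sin λ_s = sin 23.44° × sin 223.3° = -0.27281, so δ = -15.832°.
cos H₀ = −tan(-19.7°) tan(-15.832°) = -0.1015, H₀ = 1.6725 rad.
Bracket: H₀ sin φ sin δ + cos φ cos δ sin H₀ = 1.6725×-0.33710×-0.27281 + 0.94147×0.96207×0.99483 = 0.153810 + 0.901077 = 1.054887.
Q̄ = (S₀/π) × [bracket] = (1361/π) × 1.054887 = 457.0 W/m².

Q̄ ≈ 457 W/m²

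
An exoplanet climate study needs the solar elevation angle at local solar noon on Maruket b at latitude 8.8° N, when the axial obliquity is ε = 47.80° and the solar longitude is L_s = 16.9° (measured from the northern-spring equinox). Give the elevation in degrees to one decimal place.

86.4°

Solar declination: sin δ = sin ε · sin L_s = sin 47.80° × sin 16.9° = 0.21535, so δ = +12.436°.
At local noon the hour angle is zero, so the zenith angle equals |ϕ − δ| = |+8.8° − (+12.436°)| = 3.636°.
Elevation = 90° − 3.636° = 86.4°.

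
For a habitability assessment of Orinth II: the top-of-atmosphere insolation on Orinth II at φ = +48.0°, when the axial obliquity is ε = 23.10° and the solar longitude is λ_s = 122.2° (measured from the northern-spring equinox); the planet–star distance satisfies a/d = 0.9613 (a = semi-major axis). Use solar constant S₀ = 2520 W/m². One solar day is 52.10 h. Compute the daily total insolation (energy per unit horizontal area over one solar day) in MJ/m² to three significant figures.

148 MJ/m²

Solar declination: sin δ = sin ε · sin λ_s = sin 23.10° × sin 122.2° = 0.33199, so δ = +19.390°.
cos H₀ = −tan(+48.0°) tan(+19.390°) = -0.3909, H₀ = 1.9724 rad.
Bracket: H₀ sin φ sin δ + cos φ cos δ sin H₀ = 1.9724×0.74314×0.33199 + 0.66913×0.94328×0.92044 = 0.486621 + 0.580961 = 1.067582.
Inverse-square distance factor (a/d)² = 0.9613² = 0.924098.
Q̄ = (S₀/π) × 0.924098 × [bracket] = (2520/π) × 0.924098 × 1.067582 = 791.35 W/m².
Daily total = Q̄ × 52.10 h × 3600 s/h = 791.35 × 52.10 × 3600 / 10⁶ = 148.4 MJ/m².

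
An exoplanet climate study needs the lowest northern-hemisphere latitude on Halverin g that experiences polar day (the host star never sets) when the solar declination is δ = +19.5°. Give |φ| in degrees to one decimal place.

|φ| = 70.5°

Polar day requires cos H₀ = −tan φ tan δ ≤ −1, i.e. tan φ tan δ ≥ 1.
The boundary is |tan φ| · |tan δ| = 1, so |φ| = 90° − |δ| = 90° − 19.5° = 70.5° in the northern hemisphere.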